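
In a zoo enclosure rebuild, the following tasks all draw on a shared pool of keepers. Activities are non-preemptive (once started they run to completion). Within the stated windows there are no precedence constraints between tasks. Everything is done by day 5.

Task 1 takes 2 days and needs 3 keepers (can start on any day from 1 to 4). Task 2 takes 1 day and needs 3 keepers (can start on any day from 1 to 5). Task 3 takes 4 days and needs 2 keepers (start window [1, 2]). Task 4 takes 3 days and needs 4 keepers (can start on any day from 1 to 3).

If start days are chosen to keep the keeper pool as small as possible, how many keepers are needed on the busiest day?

Early-start (Task 1@1, Task 2@1, Task 3@1, Task 4@1) gives peak 12: d1:12  d2:9  d3:6  d4:2  d5:0.
Shift Task 3→2, Task 4→3.
Schedule Task 1@1, Task 2@1, Task 3@2, Task 4@3: d1:6  d2:5  d3:6  d4:6  d5:6 — peak 6.
Total keeper-days = 29 over 5 days ⇒ peak ≥ ⌈29/5⌉ = 6, so 6 is optimal.

6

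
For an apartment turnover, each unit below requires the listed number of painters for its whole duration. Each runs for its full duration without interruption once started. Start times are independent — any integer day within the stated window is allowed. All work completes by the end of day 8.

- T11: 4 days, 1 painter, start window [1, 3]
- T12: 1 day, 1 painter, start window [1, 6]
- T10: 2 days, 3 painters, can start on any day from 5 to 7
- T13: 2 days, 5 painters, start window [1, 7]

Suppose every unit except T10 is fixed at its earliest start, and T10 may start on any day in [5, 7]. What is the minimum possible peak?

T10@5: d1:7  d2:6  d3:1  d4:1  d5:3  d6:3  d7:0  d8:0 → peak 7
T10@6: d1:7  d2:6  d3:1  d4:1  d5:0  d6:3  d7:3  d8:0 → peak 7
T10@7: d1:7  d2:6  d3:1  d4:1  d5:0  d6:0  d7:3  d8:3 → peak 7
Best is T10@5, peak 7.

7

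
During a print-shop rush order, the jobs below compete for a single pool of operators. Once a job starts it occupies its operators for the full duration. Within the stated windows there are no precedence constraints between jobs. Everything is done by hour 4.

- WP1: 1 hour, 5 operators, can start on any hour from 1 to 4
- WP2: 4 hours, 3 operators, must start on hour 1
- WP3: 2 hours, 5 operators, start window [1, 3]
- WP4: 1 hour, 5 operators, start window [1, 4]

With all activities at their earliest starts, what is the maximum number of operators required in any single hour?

18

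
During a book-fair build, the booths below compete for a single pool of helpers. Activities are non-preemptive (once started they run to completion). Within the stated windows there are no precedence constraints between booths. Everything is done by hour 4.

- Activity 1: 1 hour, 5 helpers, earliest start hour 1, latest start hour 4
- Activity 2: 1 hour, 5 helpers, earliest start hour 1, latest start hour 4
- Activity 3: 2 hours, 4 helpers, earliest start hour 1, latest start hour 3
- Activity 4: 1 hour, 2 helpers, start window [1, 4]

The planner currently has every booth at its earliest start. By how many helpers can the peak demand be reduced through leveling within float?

10

Early-start peak: h1:16  h2:4  h3:0  h4:0 ⇒ 16.
Leveled (Activity 1@1, Activity 2@2, Activity 3@3, Activity 4@3): h1:5  h2:5  h3:6  h4:4 ⇒ 6.
Reduction 16 − 6 = 10.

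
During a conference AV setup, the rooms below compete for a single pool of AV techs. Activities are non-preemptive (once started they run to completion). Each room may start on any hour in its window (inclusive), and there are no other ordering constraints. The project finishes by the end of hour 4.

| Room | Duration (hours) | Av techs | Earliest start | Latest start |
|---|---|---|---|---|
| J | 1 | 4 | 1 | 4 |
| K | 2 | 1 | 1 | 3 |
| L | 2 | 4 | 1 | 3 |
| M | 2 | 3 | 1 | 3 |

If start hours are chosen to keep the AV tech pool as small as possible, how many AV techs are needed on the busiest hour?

7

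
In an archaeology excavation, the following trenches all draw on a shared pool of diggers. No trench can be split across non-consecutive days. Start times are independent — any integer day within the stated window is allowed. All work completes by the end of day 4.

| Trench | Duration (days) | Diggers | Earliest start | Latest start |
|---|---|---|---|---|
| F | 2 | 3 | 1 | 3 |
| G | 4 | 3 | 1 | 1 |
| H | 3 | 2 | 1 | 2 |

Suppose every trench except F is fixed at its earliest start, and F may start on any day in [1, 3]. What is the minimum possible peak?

8

F@1: d1:8  d2:8  d3:5  d4:3 → peak 8
F@2: d1:5  d2:8  d3:8  d4:3 → peak 8
F@3: d1:5  d2:5  d3:8  d4:6 → peak 8
Best is F@1, peak 8.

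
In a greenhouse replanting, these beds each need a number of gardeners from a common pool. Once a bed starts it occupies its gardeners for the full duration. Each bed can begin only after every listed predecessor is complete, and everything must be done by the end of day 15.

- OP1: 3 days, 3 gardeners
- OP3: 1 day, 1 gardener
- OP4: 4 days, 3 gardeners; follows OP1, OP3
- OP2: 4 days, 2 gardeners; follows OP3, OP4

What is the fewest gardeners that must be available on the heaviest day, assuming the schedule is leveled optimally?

Early-start (OP1@1, OP3@1, OP4@4, OP2@8) gives peak 4: d1:4  d2:3  d3:3  d4:3  d5:3  d6:3  d7:3  d8:2  d9:2  d10:2  d11:2  d12:0  d13:0  d14:0  d15:0.
Shift OP3→4, OP4→5, OP2→9.
Schedule OP1@1, OP3@4, OP4@5, OP2@9: d1:3  d2:3  d3:3  d4:1  d5:3  d6:3  d7:3  d8:3  d9:2  d10:2  d11:2  d12:2  d13:0  d14:0  d15:0 — peak 3.

3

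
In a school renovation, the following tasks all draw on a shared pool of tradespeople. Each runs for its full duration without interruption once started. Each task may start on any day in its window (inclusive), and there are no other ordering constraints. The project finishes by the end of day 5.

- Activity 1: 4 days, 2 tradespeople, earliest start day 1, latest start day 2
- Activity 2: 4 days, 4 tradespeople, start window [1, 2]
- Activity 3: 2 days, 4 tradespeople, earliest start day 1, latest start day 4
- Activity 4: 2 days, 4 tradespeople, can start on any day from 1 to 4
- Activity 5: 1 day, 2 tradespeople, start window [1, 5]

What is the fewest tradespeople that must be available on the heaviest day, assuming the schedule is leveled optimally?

10

Early-start (Activity 1@1, Activity 2@1, Activity 3@1, Activity 4@1, Activity 5@1) gives peak 16: d1:16  d2:14  d3:6  d4:6  d5:0.
Shift Activity 4→3, Activity 5→5.
Schedule Activity 1@1, Activity 2@1, Activity 3@1, Activity 4@3, Activity 5@5: d1:10  d2:10  d3:10  d4:10  d5:2 — peak 10.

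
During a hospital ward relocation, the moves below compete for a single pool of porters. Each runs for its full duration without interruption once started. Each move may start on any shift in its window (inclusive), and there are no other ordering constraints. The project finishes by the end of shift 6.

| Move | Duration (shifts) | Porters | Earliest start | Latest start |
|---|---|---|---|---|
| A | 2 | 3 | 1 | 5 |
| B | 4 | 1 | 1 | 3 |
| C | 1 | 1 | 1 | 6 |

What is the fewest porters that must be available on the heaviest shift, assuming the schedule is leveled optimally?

3

Early-start (A@1, B@1, C@1) gives peak 5: s1:5  s2:4  s3:1  s4:1  s5:0  s6:0.
Shift B→3, C→3.
Schedule A@1, B@3, C@3: s1:3  s2:3  s3:2  s4:1  s5:1  s6:1 — peak 3.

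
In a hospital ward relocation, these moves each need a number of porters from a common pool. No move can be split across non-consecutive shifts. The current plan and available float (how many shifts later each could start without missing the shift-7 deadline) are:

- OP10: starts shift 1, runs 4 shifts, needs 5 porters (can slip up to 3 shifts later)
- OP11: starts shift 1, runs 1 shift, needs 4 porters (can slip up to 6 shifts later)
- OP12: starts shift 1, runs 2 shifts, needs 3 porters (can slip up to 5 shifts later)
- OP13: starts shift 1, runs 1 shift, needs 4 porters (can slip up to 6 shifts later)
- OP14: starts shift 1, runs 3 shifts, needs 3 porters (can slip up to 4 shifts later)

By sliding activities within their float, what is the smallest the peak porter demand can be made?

Early-start (OP10@1, OP11@1, OP12@1, OP13@1, OP14@1) gives peak 19: s1:19  s2:11  s3:8  s4:5  s5:0  s6:0  s7:0.
Shift OP11→5, OP13→6, OP14→3.
Schedule OP10@1, OP11@5, OP12@1, OP13@6, OP14@3: s1:8  s2:8  s3:8  s4:8  s5:7  s6:4  s7:0 — peak 8.

8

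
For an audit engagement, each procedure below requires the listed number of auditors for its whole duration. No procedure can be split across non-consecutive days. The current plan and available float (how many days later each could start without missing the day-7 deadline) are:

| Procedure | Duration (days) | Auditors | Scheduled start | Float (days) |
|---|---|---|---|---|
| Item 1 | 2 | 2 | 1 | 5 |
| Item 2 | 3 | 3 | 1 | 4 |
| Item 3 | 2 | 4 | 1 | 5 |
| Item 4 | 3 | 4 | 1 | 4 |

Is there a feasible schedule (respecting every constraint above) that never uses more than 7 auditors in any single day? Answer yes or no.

Schedule Item 1@1, Item 2@1, Item 3@3, Item 4@5: d1:5  d2:5  d3:7  d4:4  d5:4  d6:4  d7:4 — peak 7 ≤ 7.

yes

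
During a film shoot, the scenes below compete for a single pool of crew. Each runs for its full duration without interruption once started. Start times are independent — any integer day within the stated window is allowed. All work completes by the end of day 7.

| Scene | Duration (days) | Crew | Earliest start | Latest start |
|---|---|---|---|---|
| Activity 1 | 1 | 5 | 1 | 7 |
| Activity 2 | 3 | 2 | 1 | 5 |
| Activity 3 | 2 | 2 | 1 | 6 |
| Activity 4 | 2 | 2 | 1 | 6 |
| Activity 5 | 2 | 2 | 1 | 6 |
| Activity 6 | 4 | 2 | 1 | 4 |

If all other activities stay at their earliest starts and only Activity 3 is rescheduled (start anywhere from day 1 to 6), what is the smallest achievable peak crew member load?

Activity 3@1: d1:15  d2:10  d3:4  d4:2  d5:0  d6:0  d7:0 → peak 15
Activity 3@2: d1:13  d2:10  d3:6  d4:2  d5:0  d6:0  d7:0 → peak 13
Activity 3@3: d1:13  d2:8  d3:6  d4:4  d5:0  d6:0  d7:0 → peak 13
Activity 3@4: d1:13  d2:8  d3:4  d4:4  d5:2  d6:0  d7:0 → peak 13
Activity 3@5: d1:13  d2:8  d3:4  d4:2  d5:2  d6:2  d7:0 → peak 13
Activity 3@6: d1:13  d2:8  d3:4  d4:2  d5:0  d6:2  d7:2 → peak 13
Best is Activity 3@2, peak 13.

13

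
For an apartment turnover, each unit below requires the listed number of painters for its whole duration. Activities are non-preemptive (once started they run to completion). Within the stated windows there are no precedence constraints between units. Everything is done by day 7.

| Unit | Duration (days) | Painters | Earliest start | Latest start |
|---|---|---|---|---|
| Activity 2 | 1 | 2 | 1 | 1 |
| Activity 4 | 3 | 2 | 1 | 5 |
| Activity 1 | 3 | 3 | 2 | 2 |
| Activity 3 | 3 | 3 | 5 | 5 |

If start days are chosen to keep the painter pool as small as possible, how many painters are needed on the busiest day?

5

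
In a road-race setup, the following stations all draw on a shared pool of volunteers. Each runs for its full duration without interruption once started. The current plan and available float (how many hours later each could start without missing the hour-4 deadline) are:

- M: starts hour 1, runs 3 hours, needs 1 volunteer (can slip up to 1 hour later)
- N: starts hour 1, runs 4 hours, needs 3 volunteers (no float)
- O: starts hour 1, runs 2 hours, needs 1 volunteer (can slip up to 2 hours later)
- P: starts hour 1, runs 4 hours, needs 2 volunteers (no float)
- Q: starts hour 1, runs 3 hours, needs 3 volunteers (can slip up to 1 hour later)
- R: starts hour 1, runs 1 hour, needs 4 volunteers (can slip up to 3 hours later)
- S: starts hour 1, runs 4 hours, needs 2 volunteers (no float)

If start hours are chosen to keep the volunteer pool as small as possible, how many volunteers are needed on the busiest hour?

12

Early-start (M@1, N@1, O@1, P@1, Q@1, R@1, S@1) gives peak 16: h1:16  h2:12  h3:11  h4:7.
Shift R→4.
Schedule M@1, N@1, O@1, P@1, Q@1, R@4, S@1: h1:12  h2:12  h3:11  h4:11 — peak 12.
Total volunteer-hours = 46 over 4 hours ⇒ peak ≥ ⌈46/4⌉ = 12, so 12 is optimal.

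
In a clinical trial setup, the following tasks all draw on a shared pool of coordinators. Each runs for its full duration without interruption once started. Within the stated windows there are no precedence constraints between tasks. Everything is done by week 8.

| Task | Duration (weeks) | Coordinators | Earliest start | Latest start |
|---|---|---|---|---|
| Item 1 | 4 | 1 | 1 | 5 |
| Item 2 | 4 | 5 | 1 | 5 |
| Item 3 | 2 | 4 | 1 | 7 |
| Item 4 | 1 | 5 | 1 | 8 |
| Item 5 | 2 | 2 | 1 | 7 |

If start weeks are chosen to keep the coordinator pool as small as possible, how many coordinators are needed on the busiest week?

6

Early-start (Item 1@1, Item 2@1, Item 3@1, Item 4@1, Item 5@1) gives peak 17: w1:17  w2:12  w3:6  w4:6  w5:0  w6:0  w7:0  w8:0.
Shift Item 3→5, Item 4→7, Item 5→5.
Schedule Item 1@1, Item 2@1, Item 3@5, Item 4@7, Item 5@5: w1:6  w2:6  w3:6  w4:6  w5:6  w6:6  w7:5  w8:0 — peak 6.
Total coordinator-weeks = 41 over 8 weeks ⇒ peak ≥ ⌈41/8⌉ = 6, so 6 is optimal.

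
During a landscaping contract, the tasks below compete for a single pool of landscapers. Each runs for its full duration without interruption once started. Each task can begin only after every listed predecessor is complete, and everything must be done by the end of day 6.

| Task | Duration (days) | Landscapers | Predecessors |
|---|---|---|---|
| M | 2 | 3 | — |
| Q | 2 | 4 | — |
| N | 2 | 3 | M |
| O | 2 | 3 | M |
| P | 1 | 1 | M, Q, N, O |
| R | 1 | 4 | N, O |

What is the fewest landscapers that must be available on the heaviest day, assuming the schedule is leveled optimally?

Schedule M@1, Q@1, N@3, O@3, P@5, R@5: d1:7  d2:7  d3:6  d4:6  d5:5  d6:0 — peak 7.

7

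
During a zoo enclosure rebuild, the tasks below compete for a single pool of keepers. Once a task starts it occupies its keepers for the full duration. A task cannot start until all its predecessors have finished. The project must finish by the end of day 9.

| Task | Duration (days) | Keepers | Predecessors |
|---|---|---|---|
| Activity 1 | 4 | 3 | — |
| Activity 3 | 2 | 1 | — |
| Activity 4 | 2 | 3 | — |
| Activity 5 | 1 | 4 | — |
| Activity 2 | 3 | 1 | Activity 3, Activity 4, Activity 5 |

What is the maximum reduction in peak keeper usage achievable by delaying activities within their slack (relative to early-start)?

Early-start peak: d1:11  d2:7  d3:4  d4:4  d5:1  d6:0  d7:0  d8:0  d9:0 ⇒ 11.
Leveled (Activity 1@4, Activity 3@1, Activity 4@1, Activity 5@3, Activity 2@4): d1:4  d2:4  d3:4  d4:4  d5:4  d6:4  d7:3  d8:0  d9:0 ⇒ 4.
Reduction 11 − 4 = 7.

7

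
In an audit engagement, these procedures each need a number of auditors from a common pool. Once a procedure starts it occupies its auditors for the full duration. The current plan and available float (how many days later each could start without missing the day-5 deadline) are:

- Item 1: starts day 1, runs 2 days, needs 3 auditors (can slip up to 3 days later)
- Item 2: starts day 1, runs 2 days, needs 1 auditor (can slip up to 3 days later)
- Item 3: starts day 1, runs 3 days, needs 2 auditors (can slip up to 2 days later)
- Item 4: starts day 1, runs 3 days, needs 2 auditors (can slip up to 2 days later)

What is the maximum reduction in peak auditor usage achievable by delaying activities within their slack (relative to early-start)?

4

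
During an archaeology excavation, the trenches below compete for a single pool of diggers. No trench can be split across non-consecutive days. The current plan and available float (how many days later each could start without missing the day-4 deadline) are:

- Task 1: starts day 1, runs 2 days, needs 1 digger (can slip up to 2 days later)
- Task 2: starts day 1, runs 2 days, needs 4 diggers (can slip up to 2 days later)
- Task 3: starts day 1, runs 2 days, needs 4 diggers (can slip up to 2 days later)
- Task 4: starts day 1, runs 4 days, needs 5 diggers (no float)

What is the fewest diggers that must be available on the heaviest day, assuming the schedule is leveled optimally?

10

Early-start (Task 1@1, Task 2@1, Task 3@1, Task 4@1) gives peak 14: d1:14  d2:14  d3:5  d4:5.
Shift Task 3→3.
Schedule Task 1@1, Task 2@1, Task 3@3, Task 4@1: d1:10  d2:10  d3:9  d4:9 — peak 10.
Total digger-days = 38 over 4 days ⇒ peak ≥ ⌈38/4⌉ = 10, so 10 is optimal.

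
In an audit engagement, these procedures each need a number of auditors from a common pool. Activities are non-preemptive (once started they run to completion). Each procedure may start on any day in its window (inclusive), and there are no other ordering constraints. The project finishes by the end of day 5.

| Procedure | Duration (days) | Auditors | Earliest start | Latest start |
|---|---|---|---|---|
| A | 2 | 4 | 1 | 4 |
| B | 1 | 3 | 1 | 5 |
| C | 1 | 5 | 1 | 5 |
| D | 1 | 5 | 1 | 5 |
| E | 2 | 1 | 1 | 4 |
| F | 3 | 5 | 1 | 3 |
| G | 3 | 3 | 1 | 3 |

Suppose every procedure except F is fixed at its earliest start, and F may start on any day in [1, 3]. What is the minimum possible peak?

21

F@1: d1:26  d2:13  d3:8  d4:0  d5:0 → peak 26
F@2: d1:21  d2:13  d3:8  d4:5  d5:0 → peak 21
F@3: d1:21  d2:8  d3:8  d4:5  d5:5 → peak 21
Best is F@2, peak 21.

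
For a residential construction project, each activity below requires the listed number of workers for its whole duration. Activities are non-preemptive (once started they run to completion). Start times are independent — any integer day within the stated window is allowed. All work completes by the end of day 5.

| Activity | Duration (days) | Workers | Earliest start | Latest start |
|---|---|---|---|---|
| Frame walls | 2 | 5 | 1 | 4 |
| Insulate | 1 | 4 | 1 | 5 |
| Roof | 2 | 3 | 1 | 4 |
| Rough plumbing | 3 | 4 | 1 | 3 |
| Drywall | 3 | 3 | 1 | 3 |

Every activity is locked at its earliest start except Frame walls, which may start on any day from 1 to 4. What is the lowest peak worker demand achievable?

14

Frame walls@1: d1:19  d2:15  d3:7  d4:0  d5:0 → peak 19
Frame walls@2: d1:14  d2:15  d3:12  d4:0  d5:0 → peak 15
Frame walls@3: d1:14  d2:10  d3:12  d4:5  d5:0 → peak 14
Frame walls@4: d1:14  d2:10  d3:7  d4:5  d5:5 → peak 14
Best is Frame walls@3, peak 14.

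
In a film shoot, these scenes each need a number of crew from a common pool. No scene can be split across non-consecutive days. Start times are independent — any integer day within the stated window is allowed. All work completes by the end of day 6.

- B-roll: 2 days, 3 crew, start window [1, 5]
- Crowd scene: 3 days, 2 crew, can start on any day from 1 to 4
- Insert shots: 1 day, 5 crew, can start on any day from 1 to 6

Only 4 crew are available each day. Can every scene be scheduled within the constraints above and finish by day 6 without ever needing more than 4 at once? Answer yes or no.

The minimum achievable peak is 5; 4 < 5, so no feasible schedule stays within the cap.

no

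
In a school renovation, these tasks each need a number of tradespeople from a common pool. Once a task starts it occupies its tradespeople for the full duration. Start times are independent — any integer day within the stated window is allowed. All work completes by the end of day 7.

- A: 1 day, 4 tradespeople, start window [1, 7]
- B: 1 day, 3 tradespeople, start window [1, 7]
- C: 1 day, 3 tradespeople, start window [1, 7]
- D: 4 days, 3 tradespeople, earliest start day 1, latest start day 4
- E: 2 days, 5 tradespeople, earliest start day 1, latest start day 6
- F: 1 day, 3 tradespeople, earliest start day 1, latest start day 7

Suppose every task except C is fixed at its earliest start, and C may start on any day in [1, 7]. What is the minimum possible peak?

18

C@1: d1:21  d2:8  d3:3  d4:3  d5:0  d6:0  d7:0 → peak 21
C@2: d1:18  d2:11  d3:3  d4:3  d5:0  d6:0  d7:0 → peak 18
C@3: d1:18  d2:8  d3:6  d4:3  d5:0  d6:0  d7:0 → peak 18
C@4: d1:18  d2:8  d3:3  d4:6  d5:0  d6:0  d7:0 → peak 18
C@5: d1:18  d2:8  d3:3  d4:3  d5:3  d6:0  d7:0 → peak 18
C@6: d1:18  d2:8  d3:3  d4:3  d5:0  d6:3  d7:0 → peak 18
C@7: d1:18  d2:8  d3:3  d4:3  d5:0  d6:0  d7:3 → peak 18
Best is C@2, peak 18.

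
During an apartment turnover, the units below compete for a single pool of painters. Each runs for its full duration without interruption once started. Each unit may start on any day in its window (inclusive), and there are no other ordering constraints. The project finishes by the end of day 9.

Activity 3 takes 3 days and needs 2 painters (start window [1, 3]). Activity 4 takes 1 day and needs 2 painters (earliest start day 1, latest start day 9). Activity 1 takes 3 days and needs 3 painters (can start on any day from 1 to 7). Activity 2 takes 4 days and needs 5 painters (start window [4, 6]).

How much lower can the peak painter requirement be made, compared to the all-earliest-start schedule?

2

Early-start peak: d1:7  d2:5  d3:5  d4:5  d5:5  d6:5  d7:5  d8:0  d9:0 ⇒ 7.
Leveled (Activity 3@1, Activity 4@1, Activity 1@2, Activity 2@5): d1:4  d2:5  d3:5  d4:3  d5:5  d6:5  d7:5  d8:5  d9:0 ⇒ 5.
Reduction 7 − 5 = 2.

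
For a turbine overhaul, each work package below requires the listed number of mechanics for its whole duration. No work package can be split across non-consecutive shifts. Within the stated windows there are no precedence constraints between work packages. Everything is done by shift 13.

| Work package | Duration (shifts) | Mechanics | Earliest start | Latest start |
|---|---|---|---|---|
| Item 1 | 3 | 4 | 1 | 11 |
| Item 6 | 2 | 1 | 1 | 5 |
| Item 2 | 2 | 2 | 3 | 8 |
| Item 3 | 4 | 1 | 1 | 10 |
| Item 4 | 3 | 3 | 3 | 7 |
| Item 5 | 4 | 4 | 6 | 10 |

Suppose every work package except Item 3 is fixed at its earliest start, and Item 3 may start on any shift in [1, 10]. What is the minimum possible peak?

9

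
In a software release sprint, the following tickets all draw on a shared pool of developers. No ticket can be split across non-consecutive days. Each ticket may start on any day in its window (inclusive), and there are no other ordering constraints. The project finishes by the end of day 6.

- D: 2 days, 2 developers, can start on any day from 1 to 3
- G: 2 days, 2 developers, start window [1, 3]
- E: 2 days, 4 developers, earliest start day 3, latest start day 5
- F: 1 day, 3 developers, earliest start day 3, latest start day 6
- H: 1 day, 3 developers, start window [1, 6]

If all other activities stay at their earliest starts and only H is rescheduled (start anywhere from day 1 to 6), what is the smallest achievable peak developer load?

H@1: d1:7  d2:4  d3:7  d4:4  d5:0  d6:0 → peak 7
H@2: d1:4  d2:7  d3:7  d4:4  d5:0  d6:0 → peak 7
H@3: d1:4  d2:4  d3:10  d4:4  d5:0  d6:0 → peak 10
H@4: d1:4  d2:4  d3:7  d4:7  d5:0  d6:0 → peak 7
H@5: d1:4  d2:4  d3:7  d4:4  d5:3  d6:0 → peak 7
H@6: d1:4  d2:4  d3:7  d4:4  d5:0  d6:3 → peak 7
Best is H@1, peak 7.

7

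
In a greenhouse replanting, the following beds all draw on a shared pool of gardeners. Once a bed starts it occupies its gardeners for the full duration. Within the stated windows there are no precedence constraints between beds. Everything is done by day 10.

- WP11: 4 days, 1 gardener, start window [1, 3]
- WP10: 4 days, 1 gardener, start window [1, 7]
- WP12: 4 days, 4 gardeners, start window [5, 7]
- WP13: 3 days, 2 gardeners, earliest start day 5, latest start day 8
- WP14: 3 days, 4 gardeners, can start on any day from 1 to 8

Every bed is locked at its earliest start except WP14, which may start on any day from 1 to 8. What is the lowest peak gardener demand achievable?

WP14@1: d1:6  d2:6  d3:6  d4:2  d5:6  d6:6  d7:6  d8:4  d9:0  d10:0 → peak 6
WP14@2: d1:2  d2:6  d3:6  d4:6  d5:6  d6:6  d7:6  d8:4  d9:0  d10:0 → peak 6
WP14@3: d1:2  d2:2  d3:6  d4:6  d5:10  d6:6  d7:6  d8:4  d9:0  d10:0 → peak 10
WP14@4: d1:2  d2:2  d3:2  d4:6  d5:10  d6:10  d7:6  d8:4  d9:0  d10:0 → peak 10
WP14@5: d1:2  d2:2  d3:2  d4:2  d5:10  d6:10  d7:10  d8:4  d9:0  d10:0 → peak 10
WP14@6: d1:2  d2:2  d3:2  d4:2  d5:6  d6:10  d7:10  d8:8  d9:0  d10:0 → peak 10
WP14@7: d1:2  d2:2  d3:2  d4:2  d5:6  d6:6  d7:10  d8:8  d9:4  d10:0 → peak 10
WP14@8: d1:2  d2:2  d3:2  d4:2  d5:6  d6:6  d7:6  d8:8  d9:4  d10:4 → peak 8
Best is WP14@1, peak 6.

6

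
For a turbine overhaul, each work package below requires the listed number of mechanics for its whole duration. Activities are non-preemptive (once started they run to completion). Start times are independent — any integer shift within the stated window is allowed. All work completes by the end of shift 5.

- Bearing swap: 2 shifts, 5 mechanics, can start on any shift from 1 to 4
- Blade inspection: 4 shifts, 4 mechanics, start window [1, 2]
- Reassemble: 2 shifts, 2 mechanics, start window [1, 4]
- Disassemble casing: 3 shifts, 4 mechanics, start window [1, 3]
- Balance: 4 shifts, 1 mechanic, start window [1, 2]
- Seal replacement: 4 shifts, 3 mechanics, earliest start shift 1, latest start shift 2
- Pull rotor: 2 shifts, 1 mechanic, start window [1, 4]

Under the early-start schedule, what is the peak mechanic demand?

Early-start schedule: Bearing swap@1, Blade inspection@1, Reassemble@1, Disassemble casing@1, Balance@1, Seal replacement@1, Pull rotor@1.
Load per shift: shift 1: 20, shift 2: 20, shift 3: 12, shift 4: 8, shift 5: 0.
Peak is 20.

20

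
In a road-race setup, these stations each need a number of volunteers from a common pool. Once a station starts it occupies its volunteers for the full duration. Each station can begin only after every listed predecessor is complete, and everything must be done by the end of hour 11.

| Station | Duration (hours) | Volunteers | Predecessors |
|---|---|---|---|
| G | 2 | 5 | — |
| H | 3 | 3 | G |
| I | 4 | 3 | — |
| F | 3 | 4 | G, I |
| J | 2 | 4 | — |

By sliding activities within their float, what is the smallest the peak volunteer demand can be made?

6

Early-start (G@1, H@3, I@1, F@5, J@1) gives peak 12: h1:12  h2:12  h3:6  h4:6  h5:7  h6:4  h7:4  h8:0  h9:0  h10:0  h11:0.
Shift I→3, F→7, J→10.
Schedule G@1, H@3, I@3, F@7, J@10: h1:5  h2:5  h3:6  h4:6  h5:6  h6:3  h7:4  h8:4  h9:4  h10:4  h11:4 — peak 6.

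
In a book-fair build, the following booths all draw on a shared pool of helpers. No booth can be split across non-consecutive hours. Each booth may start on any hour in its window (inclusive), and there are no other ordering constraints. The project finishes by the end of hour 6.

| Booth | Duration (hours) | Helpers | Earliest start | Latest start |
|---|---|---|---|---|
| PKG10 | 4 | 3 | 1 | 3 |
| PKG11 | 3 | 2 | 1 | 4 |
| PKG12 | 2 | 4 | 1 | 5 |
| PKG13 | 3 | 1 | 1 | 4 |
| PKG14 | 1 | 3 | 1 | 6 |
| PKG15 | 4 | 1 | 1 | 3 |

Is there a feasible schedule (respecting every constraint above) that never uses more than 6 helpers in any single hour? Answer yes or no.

The minimum achievable peak is 7; 6 < 7, so no feasible schedule stays within the cap.

no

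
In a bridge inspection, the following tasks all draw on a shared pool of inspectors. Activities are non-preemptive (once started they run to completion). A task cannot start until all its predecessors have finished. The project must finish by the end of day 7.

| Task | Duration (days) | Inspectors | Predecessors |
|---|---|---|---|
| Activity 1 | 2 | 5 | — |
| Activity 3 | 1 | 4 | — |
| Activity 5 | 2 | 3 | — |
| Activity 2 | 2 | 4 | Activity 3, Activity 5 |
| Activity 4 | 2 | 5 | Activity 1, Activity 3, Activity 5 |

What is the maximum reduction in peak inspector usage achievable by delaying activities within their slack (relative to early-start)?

Early-start peak: d1:12  d2:8  d3:9  d4:9  d5:0  d6:0  d7:0 ⇒ 12.
Leveled (Activity 1@1, Activity 3@3, Activity 5@1, Activity 2@4, Activity 4@6): d1:8  d2:8  d3:4  d4:4  d5:4  d6:5  d7:5 ⇒ 8.
Reduction 12 − 8 = 4.

4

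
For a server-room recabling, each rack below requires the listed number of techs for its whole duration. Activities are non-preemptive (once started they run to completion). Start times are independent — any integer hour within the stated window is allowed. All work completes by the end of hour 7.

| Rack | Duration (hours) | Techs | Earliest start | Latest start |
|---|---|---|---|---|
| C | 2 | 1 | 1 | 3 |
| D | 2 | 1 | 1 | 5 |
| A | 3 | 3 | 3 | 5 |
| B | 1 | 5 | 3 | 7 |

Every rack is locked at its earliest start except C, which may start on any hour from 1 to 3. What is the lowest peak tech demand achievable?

8

C@1: h1:2  h2:2  h3:8  h4:3  h5:3  h6:0  h7:0 → peak 8
C@2: h1:1  h2:2  h3:9  h4:3  h5:3  h6:0  h7:0 → peak 9
C@3: h1:1  h2:1  h3:9  h4:4  h5:3  h6:0  h7:0 → peak 9
Best is C@1, peak 8.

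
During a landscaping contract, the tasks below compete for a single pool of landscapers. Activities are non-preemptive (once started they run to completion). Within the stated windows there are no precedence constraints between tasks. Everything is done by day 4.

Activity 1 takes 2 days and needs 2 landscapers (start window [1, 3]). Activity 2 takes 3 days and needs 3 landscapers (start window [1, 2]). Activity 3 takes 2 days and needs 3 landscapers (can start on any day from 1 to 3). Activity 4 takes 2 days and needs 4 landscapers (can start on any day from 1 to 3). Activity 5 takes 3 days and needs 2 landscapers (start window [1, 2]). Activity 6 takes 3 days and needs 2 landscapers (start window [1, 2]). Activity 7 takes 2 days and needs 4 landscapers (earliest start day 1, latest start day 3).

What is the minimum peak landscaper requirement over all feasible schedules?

14

Early-start (Activity 1@1, Activity 2@1, Activity 3@1, Activity 4@1, Activity 5@1, Activity 6@1, Activity 7@1) gives peak 20: d1:20  d2:20  d3:7  d4:0.
Shift Activity 3→3, Activity 7→3.
Schedule Activity 1@1, Activity 2@1, Activity 3@3, Activity 4@1, Activity 5@1, Activity 6@1, Activity 7@3: d1:13  d2:13  d3:14  d4:7 — peak 14.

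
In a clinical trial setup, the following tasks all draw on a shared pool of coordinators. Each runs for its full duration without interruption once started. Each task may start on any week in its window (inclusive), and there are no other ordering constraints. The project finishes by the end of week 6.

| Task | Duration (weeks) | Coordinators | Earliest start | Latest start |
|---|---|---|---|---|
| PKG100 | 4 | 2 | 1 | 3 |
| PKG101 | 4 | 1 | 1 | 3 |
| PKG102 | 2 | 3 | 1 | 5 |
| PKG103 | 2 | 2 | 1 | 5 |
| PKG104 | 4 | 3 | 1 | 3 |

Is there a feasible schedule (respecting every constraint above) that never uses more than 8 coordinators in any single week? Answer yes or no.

yes

Schedule PKG100@1, PKG101@1, PKG102@1, PKG103@5, PKG104@3: w1:6  w2:6  w3:6  w4:6  w5:5  w6:5 — peak 6 ≤ 8.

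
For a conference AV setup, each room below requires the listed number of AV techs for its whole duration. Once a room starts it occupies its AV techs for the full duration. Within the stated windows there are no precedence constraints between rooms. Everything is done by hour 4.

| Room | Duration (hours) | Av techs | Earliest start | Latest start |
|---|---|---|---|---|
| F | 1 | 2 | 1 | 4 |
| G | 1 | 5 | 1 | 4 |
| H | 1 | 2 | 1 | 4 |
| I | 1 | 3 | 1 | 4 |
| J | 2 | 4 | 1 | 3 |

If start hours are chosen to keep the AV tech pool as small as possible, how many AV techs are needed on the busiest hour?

Early-start (F@1, G@1, H@1, I@1, J@1) gives peak 16: h1:16  h2:4  h3:0  h4:0.
Shift G→2, H→3, J→3.
Schedule F@1, G@2, H@3, I@1, J@3: h1:5  h2:5  h3:6  h4:4 — peak 6.

6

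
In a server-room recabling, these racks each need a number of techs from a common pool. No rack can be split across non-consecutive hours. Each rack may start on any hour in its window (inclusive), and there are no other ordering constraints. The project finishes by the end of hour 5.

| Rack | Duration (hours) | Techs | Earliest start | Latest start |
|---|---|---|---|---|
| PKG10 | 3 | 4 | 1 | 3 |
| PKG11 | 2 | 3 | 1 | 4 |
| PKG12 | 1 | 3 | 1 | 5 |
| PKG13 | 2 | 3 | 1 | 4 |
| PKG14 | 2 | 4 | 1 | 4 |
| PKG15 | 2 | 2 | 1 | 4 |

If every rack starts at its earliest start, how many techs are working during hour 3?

4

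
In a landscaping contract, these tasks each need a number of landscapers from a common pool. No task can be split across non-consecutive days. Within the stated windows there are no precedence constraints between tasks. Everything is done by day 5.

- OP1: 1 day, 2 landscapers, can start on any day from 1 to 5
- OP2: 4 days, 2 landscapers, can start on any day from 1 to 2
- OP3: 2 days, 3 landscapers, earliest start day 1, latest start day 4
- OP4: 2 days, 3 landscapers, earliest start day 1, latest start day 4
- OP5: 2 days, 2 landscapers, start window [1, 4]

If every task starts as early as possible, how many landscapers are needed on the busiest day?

12

Early-start schedule: OP1@1, OP2@1, OP3@1, OP4@1, OP5@1.
Load per day: day 1: 12, day 2: 10, day 3: 2, day 4: 2, day 5: 0.
Peak is 12.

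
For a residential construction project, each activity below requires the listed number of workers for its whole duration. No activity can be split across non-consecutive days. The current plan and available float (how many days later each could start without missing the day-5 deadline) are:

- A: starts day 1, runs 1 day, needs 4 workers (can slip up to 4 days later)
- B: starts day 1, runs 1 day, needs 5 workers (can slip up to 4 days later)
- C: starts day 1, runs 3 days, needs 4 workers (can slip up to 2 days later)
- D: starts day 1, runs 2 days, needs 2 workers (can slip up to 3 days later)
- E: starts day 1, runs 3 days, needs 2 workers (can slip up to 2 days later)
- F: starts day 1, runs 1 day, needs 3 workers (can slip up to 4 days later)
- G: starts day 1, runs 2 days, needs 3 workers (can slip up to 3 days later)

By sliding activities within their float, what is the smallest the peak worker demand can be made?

8

Early-start (A@1, B@1, C@1, D@1, E@1, F@1, G@1) gives peak 23: d1:23  d2:11  d3:6  d4:0  d5:0.
Shift B→5, D→2, E→2, F→4, G→4.
Schedule A@1, B@5, C@1, D@2, E@2, F@4, G@4: d1:8  d2:8  d3:8  d4:8  d5:8 — peak 8.
Total worker-days = 40 over 5 days ⇒ peak ≥ ⌈40/5⌉ = 8, so 8 is optimal.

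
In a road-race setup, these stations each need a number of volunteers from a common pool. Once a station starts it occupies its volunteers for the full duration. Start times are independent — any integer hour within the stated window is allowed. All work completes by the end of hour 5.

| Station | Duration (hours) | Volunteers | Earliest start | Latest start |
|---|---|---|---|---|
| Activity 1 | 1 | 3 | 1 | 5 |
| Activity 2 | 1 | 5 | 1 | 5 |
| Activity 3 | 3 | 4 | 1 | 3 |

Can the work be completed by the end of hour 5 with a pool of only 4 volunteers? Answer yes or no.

no

The minimum achievable peak is 5; 4 < 5, so no feasible schedule stays within the cap.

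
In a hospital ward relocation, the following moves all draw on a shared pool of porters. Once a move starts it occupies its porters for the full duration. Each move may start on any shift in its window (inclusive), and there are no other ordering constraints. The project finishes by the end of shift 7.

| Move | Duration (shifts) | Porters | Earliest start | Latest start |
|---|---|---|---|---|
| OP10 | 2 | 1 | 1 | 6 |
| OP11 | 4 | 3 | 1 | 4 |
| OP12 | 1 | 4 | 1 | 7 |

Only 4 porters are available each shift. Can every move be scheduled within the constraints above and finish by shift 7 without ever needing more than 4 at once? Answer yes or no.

Schedule OP10@1, OP11@1, OP12@5: s1:4  s2:4  s3:3  s4:3  s5:4  s6:0  s7:0 — peak 4 ≤ 4.

yes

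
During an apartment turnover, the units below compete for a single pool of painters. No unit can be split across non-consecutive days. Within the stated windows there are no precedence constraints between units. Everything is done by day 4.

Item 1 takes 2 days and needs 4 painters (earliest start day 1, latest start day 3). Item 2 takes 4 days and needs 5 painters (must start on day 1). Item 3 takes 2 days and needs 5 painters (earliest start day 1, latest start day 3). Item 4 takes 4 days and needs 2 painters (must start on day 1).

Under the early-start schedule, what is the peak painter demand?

16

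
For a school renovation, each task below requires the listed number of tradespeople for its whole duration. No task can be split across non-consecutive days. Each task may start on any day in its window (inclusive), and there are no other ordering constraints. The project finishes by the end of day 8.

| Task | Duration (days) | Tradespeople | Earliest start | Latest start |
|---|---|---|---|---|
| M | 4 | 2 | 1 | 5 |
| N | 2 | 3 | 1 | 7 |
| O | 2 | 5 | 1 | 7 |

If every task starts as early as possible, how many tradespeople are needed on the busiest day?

Early-start schedule: M@1, N@1, O@1.
Load per day: day 1: 10, day 2: 10, day 3: 2, day 4: 2, day 5: 0, day 6: 0, day 7: 0, day 8: 0.
Peak is 10.

10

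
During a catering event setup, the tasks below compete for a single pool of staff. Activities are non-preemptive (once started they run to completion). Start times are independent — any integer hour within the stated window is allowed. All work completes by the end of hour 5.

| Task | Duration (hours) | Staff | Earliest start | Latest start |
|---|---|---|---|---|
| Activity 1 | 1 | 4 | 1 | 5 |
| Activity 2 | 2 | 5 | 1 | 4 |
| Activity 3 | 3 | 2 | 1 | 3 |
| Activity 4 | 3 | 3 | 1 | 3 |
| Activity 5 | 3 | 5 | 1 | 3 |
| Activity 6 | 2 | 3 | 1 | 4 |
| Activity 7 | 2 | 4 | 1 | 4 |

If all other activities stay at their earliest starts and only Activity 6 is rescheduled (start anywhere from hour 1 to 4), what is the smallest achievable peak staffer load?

23

Activity 6@1: h1:26  h2:22  h3:10  h4:0  h5:0 → peak 26
Activity 6@2: h1:23  h2:22  h3:13  h4:0  h5:0 → peak 23
Activity 6@3: h1:23  h2:19  h3:13  h4:3  h5:0 → peak 23
Activity 6@4: h1:23  h2:19  h3:10  h4:3  h5:3 → peak 23
Best is Activity 6@2, peak 23.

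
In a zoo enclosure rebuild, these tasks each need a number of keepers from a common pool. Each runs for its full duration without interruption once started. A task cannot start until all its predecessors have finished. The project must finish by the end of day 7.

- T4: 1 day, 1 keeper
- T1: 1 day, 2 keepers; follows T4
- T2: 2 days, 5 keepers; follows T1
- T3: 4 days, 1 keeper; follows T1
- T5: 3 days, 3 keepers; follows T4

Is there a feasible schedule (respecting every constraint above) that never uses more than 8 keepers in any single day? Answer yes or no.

Schedule T4@1, T1@2, T2@3, T3@3, T5@5: d1:1  d2:2  d3:6  d4:6  d5:4  d6:4  d7:3 — peak 6 ≤ 8.

yes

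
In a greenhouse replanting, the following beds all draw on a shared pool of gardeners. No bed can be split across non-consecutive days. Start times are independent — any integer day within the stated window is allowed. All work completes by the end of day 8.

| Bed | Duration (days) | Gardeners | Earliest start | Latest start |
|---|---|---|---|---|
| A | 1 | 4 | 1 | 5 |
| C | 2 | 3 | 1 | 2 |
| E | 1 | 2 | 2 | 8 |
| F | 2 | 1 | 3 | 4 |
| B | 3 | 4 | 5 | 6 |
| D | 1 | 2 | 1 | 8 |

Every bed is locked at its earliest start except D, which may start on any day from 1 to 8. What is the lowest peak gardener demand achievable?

D@1: d1:9  d2:5  d3:1  d4:1  d5:4  d6:4  d7:4  d8:0 → peak 9
D@2: d1:7  d2:7  d3:1  d4:1  d5:4  d6:4  d7:4  d8:0 → peak 7
D@3: d1:7  d2:5  d3:3  d4:1  d5:4  d6:4  d7:4  d8:0 → peak 7
D@4: d1:7  d2:5  d3:1  d4:3  d5:4  d6:4  d7:4  d8:0 → peak 7
D@5: d1:7  d2:5  d3:1  d4:1  d5:6  d6:4  d7:4  d8:0 → peak 7
D@6: d1:7  d2:5  d3:1  d4:1  d5:4  d6:6  d7:4  d8:0 → peak 7
D@7: d1:7  d2:5  d3:1  d4:1  d5:4  d6:4  d7:6  d8:0 → peak 7
D@8: d1:7  d2:5  d3:1  d4:1  d5:4  d6:4  d7:4  d8:2 → peak 7
Best is D@2, peak 7.

7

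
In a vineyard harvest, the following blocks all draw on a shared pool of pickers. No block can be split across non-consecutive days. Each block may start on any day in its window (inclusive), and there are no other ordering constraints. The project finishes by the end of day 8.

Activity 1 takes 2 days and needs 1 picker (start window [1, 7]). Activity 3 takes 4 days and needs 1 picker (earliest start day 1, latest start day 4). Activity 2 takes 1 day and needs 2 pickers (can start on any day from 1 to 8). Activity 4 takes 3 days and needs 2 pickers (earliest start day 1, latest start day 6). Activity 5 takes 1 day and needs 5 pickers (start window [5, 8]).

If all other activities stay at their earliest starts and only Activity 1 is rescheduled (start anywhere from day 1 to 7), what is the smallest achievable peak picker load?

5

Activity 1@1: d1:6  d2:4  d3:3  d4:1  d5:5  d6:0  d7:0  d8:0 → peak 6
Activity 1@2: d1:5  d2:4  d3:4  d4:1  d5:5  d6:0  d7:0  d8:0 → peak 5
Activity 1@3: d1:5  d2:3  d3:4  d4:2  d5:5  d6:0  d7:0  d8:0 → peak 5
Activity 1@4: d1:5  d2:3  d3:3  d4:2  d5:6  d6:0  d7:0  d8:0 → peak 6
Activity 1@5: d1:5  d2:3  d3:3  d4:1  d5:6  d6:1  d7:0  d8:0 → peak 6
Activity 1@6: d1:5  d2:3  d3:3  d4:1  d5:5  d6:1  d7:1  d8:0 → peak 5
Activity 1@7: d1:5  d2:3  d3:3  d4:1  d5:5  d6:0  d7:1  d8:1 → peak 5
Best is Activity 1@2, peak 5.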